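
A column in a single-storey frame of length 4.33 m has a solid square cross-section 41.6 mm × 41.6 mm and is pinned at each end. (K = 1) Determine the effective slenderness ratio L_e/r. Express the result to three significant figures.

For a square r = a/√12 = 41.6/√12 = 12.01 mm
L_e = K·L = 1 × 4.33 m = 4.330 m = 4330.0 mm
λ = L_e / r_min = 4330.0 / 12.01 = 361

λ ≈ 361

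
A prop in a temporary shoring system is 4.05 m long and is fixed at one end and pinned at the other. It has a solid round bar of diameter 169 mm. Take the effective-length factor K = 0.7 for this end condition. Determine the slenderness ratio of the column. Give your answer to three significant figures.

For a solid circle r = d/4 = 169/4 = 42.25 mm
L_e = K·L = 0.7 × 4.05 m = 2.835 m = 2835.0 mm
λ = L_e / r_min = 2835.0 / 42.25 = 67.1

λ ≈ 67.1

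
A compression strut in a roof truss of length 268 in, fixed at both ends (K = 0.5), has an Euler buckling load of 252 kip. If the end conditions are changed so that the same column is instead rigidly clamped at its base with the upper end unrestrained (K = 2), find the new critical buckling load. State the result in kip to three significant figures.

P_cr ≈ 15.8 kip

P_cr ∝ 1/K², so P_cr,new = P_cr,old × (K_old/K_new)² = 252 × (0.5/2)²
= 252 × 0.06250 = 15.8 kip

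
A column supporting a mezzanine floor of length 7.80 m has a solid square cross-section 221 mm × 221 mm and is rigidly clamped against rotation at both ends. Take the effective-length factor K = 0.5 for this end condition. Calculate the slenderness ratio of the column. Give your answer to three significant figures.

I = a⁴/12 = 221⁴/12 = 1.988×10^8 mm⁴
A = 4.884×10^4 mm²;  r_min = √(I/A) = √(1.988×10^8/4.884×10^4) = 63.80 mm
L_e = K·L = 0.5 × 7.80 m = 3.900 m = 3900.0 mm
λ = L_e / r_min = 3900.0 / 63.80 = 61.1

λ ≈ 61.1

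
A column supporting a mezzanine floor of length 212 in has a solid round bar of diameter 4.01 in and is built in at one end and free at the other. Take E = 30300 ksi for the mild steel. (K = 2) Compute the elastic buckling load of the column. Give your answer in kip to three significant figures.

P_cr ≈ 21.1 kip

I = πd⁴/64 = π×4.01⁴/64 = 12.69 in⁴
Effective length L_e = K·L = 2 × 212 = 424.0 in
P_cr = π²EI / L_e² = π² × 30300×10³ × 12.69 / 424.0² = 2.111×10^4 lb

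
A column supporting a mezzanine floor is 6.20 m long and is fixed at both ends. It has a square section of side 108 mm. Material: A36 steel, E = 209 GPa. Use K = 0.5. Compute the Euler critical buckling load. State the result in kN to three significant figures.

I = a⁴/12 = 108⁴/12 = 1.134×10^7 mm⁴
I = 1.134×10^7 mm⁴ = 1.134×10^-5 m⁴
Effective length L_e = K·L = 0.5 × 6.20 = 3.100 m
P_cr = π²EI / L_e² = π² × 209×10⁹ × 1.134×10^-5 / 3.100² = 2.434×10^6 N

P_cr ≈ 2430 kN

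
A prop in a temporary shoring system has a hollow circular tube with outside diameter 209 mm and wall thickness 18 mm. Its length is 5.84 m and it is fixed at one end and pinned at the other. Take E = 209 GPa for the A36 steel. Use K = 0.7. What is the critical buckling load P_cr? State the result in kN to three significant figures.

P_cr ≈ 6130 kN

Inner diameter d_i = 209 − 2×18 = 173.0 mm
I = π(d_o⁴ − d_i⁴)/64 = π(209⁴ − 173.0⁴)/64 = 4.969×10^7 mm⁴
I = 4.969×10^7 mm⁴ = 4.969×10^-5 m⁴
Effective length L_e = K·L = 0.7 × 5.84 = 4.088 m
P_cr = π²EI / L_e² = π² × 209×10⁹ × 4.969×10^-5 / 4.088² = 6.133×10^6 N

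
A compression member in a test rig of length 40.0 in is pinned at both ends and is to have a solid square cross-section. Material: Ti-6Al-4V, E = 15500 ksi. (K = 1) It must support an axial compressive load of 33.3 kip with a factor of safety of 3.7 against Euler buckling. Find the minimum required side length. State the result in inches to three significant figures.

Required P_cr = n·P = 3.7 × 33.3 = 123.2 kip
L_e = K·L = 1 × 40.0 = 40.00 in
Required I = P_cr·L_e²/(π²E) = 1.232×10^5 × 40.00² / (π² × 1.55×10^7) = 1.289 in⁴
Solid square: I = a⁴/12  ⇒  a = (12I)^(1/4) = (12×1.289)^(1/4) = 1.98 in

a ≈ 1.98 in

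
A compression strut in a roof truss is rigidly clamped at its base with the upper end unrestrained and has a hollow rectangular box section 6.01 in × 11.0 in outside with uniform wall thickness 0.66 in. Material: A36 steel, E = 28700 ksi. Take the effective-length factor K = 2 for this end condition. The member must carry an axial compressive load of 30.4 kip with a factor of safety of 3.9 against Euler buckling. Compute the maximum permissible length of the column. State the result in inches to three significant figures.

Inner dimensions: h_i = 11.0 − 2×0.66 = 9.680 in, b_i = 6.01 − 2×0.66 = 4.690 in
Weak-axis I_min = (h_o·b_o³ − h_i·b_i³)/12 with b_o = 6.01, b_i = 4.690 in (shorter outer/inner sides).
I_min = (11.0×6.01³ − 9.680×4.690³)/12 = 115.8 in⁴
Required critical load P_cr = n·P = 3.9 × 30.4 = 118.6 kip = 1.186×10^5 lb
From P_cr = π²EI/(K·L)²:  L = (1/K)·√(π²EI/P_cr) = (1/2)·√(π²×2.87×10^7×115.8/1.186×10^5)
L = 263 in

L_max ≈ 263 in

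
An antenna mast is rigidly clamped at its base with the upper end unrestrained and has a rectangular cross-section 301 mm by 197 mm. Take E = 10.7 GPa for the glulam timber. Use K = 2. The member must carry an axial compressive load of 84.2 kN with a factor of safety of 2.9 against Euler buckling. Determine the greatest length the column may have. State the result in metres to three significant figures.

Buckling occurs about the weak axis: I_min = h·b³/12 with b = 197 mm (the shorter side).
I_min = 301×197³/12 = 1.918×10^8 mm⁴
I = 1.918×10^-4 m⁴
Required critical load P_cr = n·P = 2.9 × 84.2 = 244.2 kN = 2.442×10^5 N
From P_cr = π²EI/(K·L)²:  L = (1/K)·√(π²EI/P_cr) = (1/2)·√(π²×1.07×10^10×1.918×10^-4/2.442×10^5)
L = 4.55 m

L_max ≈ 4.55 m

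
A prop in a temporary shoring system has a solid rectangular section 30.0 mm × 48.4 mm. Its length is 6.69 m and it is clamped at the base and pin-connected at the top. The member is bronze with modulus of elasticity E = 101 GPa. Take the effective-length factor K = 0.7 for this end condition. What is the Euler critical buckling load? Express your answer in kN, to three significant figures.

P_cr ≈ 4.95 kN

Buckling occurs about the weak axis: I_min = h·b³/12 with b = 30.0 mm (the shorter side).
I_min = 48.4×30.0³/12 = 1.089×10^5 mm⁴
I = 1.089×10^5 mm⁴ = 1.089×10^-7 m⁴
Effective length L_e = K·L = 0.7 × 6.69 = 4.683 m
P_cr = π²EI / L_e² = π² × 101×10⁹ × 1.089×10^-7 / 4.683² = 4.950×10^3 N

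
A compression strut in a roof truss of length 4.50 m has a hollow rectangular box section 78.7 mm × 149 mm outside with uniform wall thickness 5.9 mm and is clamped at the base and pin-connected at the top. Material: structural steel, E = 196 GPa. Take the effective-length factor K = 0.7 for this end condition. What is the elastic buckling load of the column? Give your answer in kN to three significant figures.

P_cr ≈ 513 kN

Inner dimensions: h_i = 149 − 2×5.9 = 137.2 mm, b_i = 78.7 − 2×5.9 = 66.90 mm
Weak-axis I_min = (h_o·b_o³ − h_i·b_i³)/12 with b_o = 78.7, b_i = 66.90 mm (shorter outer/inner sides).
I_min = (149×78.7³ − 137.2×66.90³)/12 = 2.629×10^6 mm⁴
I = 2.629×10^6 mm⁴ = 2.629×10^-6 m⁴
Effective length L_e = K·L = 0.7 × 4.50 = 3.150 m
P_cr = π²EI / L_e² = π² × 196×10⁹ × 2.629×10^-6 / 3.150² = 5.126×10^5 N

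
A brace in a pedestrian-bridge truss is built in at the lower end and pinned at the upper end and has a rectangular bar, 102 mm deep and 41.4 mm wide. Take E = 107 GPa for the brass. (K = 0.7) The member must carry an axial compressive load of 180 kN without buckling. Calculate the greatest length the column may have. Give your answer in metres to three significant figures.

Buckling occurs about the weak axis: I_min = h·b³/12 with b = 41.4 mm (the shorter side).
I_min = 102×41.4³/12 = 6.031×10^5 mm⁴
I = 6.031×10^-7 m⁴
At the buckling limit P_cr = P = 1.800×10^5 N
From P_cr = π²EI/(K·L)²:  L = (1/K)·√(π²EI/P_cr) = (1/0.7)·√(π²×1.07×10^11×6.031×10^-7/1.800×10^5)
L = 2.69 m

L_max ≈ 2.69 m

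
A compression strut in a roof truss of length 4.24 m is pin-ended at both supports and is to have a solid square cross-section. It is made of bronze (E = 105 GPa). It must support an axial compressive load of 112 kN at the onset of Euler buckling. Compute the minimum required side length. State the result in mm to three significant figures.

L_e = K·L = 1 × 4.24 = 4.240 m
Required I = P_cr·L_e²/(π²E) = 1.120×10^5 × 4.240² / (π² × 1.05×10^11) = 1.943×10^-6 m⁴
I_req = 1.943×10^6 mm⁴
Solid square: I = a⁴/12  ⇒  a = (12I)^(1/4) = (12×1.943×10^6)^(1/4) = 69.5 mm

a ≈ 69.5 mm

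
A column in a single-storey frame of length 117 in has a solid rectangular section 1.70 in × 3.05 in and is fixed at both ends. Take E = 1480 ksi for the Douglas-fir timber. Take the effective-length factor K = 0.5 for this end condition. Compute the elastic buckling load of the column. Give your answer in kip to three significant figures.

P_cr ≈ 5.33 kip

Buckling occurs about the weak axis: I_min = h·b³/12 with b = 1.70 in (the shorter side).
I_min = 3.05×1.70³/12 = 1.249 in⁴
Effective length L_e = K·L = 0.5 × 117 = 58.50 in
P_cr = π²EI / L_e² = π² × 1480×10³ × 1.249 / 58.50² = 5.330×10^3 lb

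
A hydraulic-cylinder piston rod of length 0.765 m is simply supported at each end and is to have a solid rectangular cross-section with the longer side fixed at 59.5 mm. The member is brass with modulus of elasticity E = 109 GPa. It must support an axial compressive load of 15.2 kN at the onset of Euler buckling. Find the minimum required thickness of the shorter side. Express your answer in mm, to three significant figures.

b ≈ 11.9 mm

L_e = K·L = 1 × 0.765 = 0.7650 m
Required I = P_cr·L_e²/(π²E) = 1.520×10^4 × 0.7650² / (π² × 1.09×10^11) = 8.269×10^-9 m⁴
I_req = 8.269×10^3 mm⁴
Rectangle, weak axis: I_min = h·b³/12 with h = 59.5 mm fixed  ⇒  b = (12I/h)^(1/3) = 11.9 mm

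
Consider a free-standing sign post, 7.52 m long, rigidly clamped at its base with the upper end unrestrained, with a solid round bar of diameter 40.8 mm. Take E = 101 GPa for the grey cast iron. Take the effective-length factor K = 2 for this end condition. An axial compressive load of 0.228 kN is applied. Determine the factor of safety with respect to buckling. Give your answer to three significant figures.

I = πd⁴/64 = π×40.8⁴/64 = 1.360×10^5 mm⁴
I = 1.360×10^5 mm⁴ = 1.360×10^-7 m⁴
Effective length L_e = K·L = 2 × 7.52 = 15.04 m
P_cr = π²EI / L_e² = π² × 101×10⁹ × 1.360×10^-7 / 15.04² = 599.4 N
Factor of safety n = P_cr / P = 0.59943 / 0.228 = 2.63

n ≈ 2.63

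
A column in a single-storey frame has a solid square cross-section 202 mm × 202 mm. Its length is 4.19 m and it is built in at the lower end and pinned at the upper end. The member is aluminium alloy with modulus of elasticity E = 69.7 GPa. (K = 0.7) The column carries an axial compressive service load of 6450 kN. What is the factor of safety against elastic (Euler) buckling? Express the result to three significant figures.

n ≈ 1.72

I = a⁴/12 = 202⁴/12 = 1.387×10^8 mm⁴
I = 1.387×10^8 mm⁴ = 1.387×10^-4 m⁴
Effective length L_e = K·L = 0.7 × 4.19 = 2.933 m
P_cr = π²EI / L_e² = π² × 69.7×10⁹ × 1.387×10^-4 / 2.933² = 1.110×10^7 N
Factor of safety n = P_cr / P = 11095 / 6450 = 1.72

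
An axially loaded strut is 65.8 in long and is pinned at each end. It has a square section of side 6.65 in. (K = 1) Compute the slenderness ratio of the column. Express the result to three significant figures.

λ ≈ 34.3

For a square r = a/√12 = 6.65/√12 = 1.920 in
L_e = K·L = 1 × 65.8 = 65.80 in
λ = L_e / r_min = 65.800 / 1.920 = 34.3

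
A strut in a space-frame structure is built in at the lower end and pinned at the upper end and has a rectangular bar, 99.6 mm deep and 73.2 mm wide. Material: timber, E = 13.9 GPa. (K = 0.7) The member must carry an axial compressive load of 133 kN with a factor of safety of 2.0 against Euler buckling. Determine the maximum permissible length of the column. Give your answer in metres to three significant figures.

L_max ≈ 1.85 m

Buckling occurs about the weak axis: I_min = h·b³/12 with b = 73.2 mm (the shorter side).
I_min = 99.6×73.2³/12 = 3.255×10^6 mm⁴
I = 3.255×10^-6 m⁴
Required critical load P_cr = n·P = 2.0 × 133 = 266.0 kN = 2.660×10^5 N
From P_cr = π²EI/(K·L)²:  L = (1/K)·√(π²EI/P_cr) = (1/0.7)·√(π²×1.39×10^10×3.255×10^-6/2.660×10^5)
L = 1.85 m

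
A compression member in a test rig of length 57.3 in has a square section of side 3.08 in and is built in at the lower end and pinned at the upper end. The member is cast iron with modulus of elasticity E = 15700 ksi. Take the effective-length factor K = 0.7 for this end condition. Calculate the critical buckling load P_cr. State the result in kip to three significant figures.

P_cr ≈ 722 kip

I = a⁴/12 = 3.08⁴/12 = 7.499 in⁴
Effective length L_e = K·L = 0.7 × 57.3 = 40.11 in
P_cr = π²EI / L_e² = π² × 15700×10³ × 7.499 / 40.11² = 7.223×10^5 lb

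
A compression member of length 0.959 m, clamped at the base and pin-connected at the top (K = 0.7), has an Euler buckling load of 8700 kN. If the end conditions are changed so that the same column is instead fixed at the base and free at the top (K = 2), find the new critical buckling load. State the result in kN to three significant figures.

P_cr ≈ 1070 kN

P_cr ∝ 1/K², so P_cr,new = P_cr,old × (K_old/K_new)² = 8700 × (0.7/2)²
= 8700 × 0.1225 = 1070 kN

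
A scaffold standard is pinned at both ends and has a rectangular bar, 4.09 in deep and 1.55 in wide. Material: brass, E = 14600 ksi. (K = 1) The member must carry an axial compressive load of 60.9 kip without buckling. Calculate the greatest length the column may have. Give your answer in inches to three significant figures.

L_max ≈ 54.8 in

Buckling occurs about the weak axis: I_min = h·b³/12 with b = 1.55 in (the shorter side).
I_min = 4.09×1.55³/12 = 1.269 in⁴
At the buckling limit P_cr = P = 6.090×10^4 lb
From P_cr = π²EI/(K·L)²:  L = (1/K)·√(π²EI/P_cr) = (1/1)·√(π²×1.46×10^7×1.269/6.090×10^4)
L = 54.8 in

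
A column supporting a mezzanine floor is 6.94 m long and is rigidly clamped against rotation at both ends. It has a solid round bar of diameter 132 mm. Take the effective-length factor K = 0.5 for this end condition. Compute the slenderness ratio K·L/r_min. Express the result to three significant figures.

For a solid circle r = d/4 = 132/4 = 33.00 mm
L_e = K·L = 0.5 × 6.94 m = 3.470 m = 3470.0 mm
λ = L_e / r_min = 3470.0 / 33.00 = 105

λ ≈ 105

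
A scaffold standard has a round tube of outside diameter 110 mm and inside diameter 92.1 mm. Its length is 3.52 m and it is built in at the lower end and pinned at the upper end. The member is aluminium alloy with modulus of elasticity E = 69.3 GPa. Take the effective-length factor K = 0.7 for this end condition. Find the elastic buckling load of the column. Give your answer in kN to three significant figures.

P_cr ≈ 412 kN

d_o = 110 mm, d_i = 92.1 mm
I = π(d_o⁴ − d_i⁴)/64 = π(110⁴ − 92.10⁴)/64 = 3.655×10^6 mm⁴
I = 3.655×10^6 mm⁴ = 3.655×10^-6 m⁴
Effective length L_e = K·L = 0.7 × 3.52 = 2.464 m
P_cr = π²EI / L_e² = π² × 69.3×10⁹ × 3.655×10^-6 / 2.464² = 4.118×10^5 N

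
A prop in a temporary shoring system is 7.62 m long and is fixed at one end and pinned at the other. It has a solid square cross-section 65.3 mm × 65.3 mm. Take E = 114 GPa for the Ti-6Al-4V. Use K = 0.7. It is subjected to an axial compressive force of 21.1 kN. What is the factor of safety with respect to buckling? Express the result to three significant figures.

n ≈ 2.84

I = a⁴/12 = 65.3⁴/12 = 1.515×10^6 mm⁴
I = 1.515×10^6 mm⁴ = 1.515×10^-6 m⁴
Effective length L_e = K·L = 0.7 × 7.62 = 5.334 m
P_cr = π²EI / L_e² = π² × 114×10⁹ × 1.515×10^-6 / 5.334² = 5.992×10^4 N
Factor of safety n = P_cr / P = 59.920 / 21.1 = 2.84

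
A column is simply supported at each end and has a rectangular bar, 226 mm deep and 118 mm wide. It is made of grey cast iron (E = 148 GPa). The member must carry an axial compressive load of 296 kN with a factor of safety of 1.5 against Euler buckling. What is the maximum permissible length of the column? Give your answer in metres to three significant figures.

L_max ≈ 10.1 m

Buckling occurs about the weak axis: I_min = h·b³/12 with b = 118 mm (the shorter side).
I_min = 226×118³/12 = 3.094×10^7 mm⁴
I = 3.094×10^-5 m⁴
Required critical load P_cr = n·P = 1.5 × 296 = 444.0 kN = 4.440×10^5 N
From P_cr = π²EI/(K·L)²:  L = (1/K)·√(π²EI/P_cr) = (1/1)·√(π²×1.48×10^11×3.094×10^-5/4.440×10^5)
L = 10.1 m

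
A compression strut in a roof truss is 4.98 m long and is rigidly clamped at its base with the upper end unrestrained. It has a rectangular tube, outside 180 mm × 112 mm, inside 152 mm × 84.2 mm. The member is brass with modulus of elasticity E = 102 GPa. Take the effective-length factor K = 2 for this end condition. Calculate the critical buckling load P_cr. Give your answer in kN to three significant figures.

P_cr ≈ 137 kN

Weak-axis I_min = (h_o·b_o³ − h_i·b_i³)/12 with b_o = 112, b_i = 84.20 mm (shorter outer/inner sides).
I_min = (180×112³ − 152.0×84.20³)/12 = 1.351×10^7 mm⁴
I = 1.351×10^7 mm⁴ = 1.351×10^-5 m⁴
Effective length L_e = K·L = 2 × 4.98 = 9.960 m
P_cr = π²EI / L_e² = π² × 102×10⁹ × 1.351×10^-5 / 9.960² = 1.371×10^5 N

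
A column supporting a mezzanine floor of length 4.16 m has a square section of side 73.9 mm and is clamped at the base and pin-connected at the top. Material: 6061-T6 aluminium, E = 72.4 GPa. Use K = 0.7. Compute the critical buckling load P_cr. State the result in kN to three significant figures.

I = a⁴/12 = 73.9⁴/12 = 2.485×10^6 mm⁴
I = 2.485×10^6 mm⁴ = 2.485×10^-6 m⁴
Effective length L_e = K·L = 0.7 × 4.16 = 2.912 m
P_cr = π²EI / L_e² = π² × 72.4×10⁹ × 2.485×10^-6 / 2.912² = 2.094×10^5 N

P_cr ≈ 209 kN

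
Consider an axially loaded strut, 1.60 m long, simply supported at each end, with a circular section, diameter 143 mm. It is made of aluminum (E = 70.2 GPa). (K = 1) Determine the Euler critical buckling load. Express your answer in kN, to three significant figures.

P_cr ≈ 5560 kN

I = πd⁴/64 = π×143⁴/64 = 2.053×10^7 mm⁴
I = 2.053×10^7 mm⁴ = 2.053×10^-5 m⁴
Effective length L_e = K·L = 1 × 1.60 = 1.600 m
P_cr = π²EI / L_e² = π² × 70.2×10⁹ × 2.053×10^-5 / 1.600² = 5.555×10^6 N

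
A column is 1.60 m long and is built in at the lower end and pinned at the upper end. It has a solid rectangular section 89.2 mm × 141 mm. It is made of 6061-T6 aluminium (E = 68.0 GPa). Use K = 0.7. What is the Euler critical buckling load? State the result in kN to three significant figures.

P_cr ≈ 4460 kN

Buckling occurs about the weak axis: I_min = h·b³/12 with b = 89.2 mm (the shorter side).
I_min = 141×89.2³/12 = 8.339×10^6 mm⁴
I = 8.339×10^6 mm⁴ = 8.339×10^-6 m⁴
Effective length L_e = K·L = 0.7 × 1.60 = 1.120 m
P_cr = π²EI / L_e² = π² × 68.0×10⁹ × 8.339×10^-6 / 1.120² = 4.462×10^6 N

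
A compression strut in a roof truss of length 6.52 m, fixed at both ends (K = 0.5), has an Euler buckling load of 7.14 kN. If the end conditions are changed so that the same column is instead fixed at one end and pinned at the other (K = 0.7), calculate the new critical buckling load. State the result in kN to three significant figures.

P_cr ∝ 1/K², so P_cr,new = P_cr,old × (K_old/K_new)² = 7.14 × (0.5/0.7)²
= 7.14 × 0.5102 = 3.64 kN

P_cr ≈ 3.64 kN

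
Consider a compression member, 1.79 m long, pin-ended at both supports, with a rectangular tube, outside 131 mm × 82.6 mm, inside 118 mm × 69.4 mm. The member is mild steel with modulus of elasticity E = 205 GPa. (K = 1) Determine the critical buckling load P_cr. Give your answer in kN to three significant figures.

Weak-axis I_min = (h_o·b_o³ − h_i·b_i³)/12 with b_o = 82.6, b_i = 69.40 mm (shorter outer/inner sides).
I_min = (131×82.6³ − 118.0×69.40³)/12 = 2.865×10^6 mm⁴
I = 2.865×10^6 mm⁴ = 2.865×10^-6 m⁴
Effective length L_e = K·L = 1 × 1.79 = 1.790 m
P_cr = π²EI / L_e² = π² × 205×10⁹ × 2.865×10^-6 / 1.790² = 1.809×10^6 N

P_cr ≈ 1810 kN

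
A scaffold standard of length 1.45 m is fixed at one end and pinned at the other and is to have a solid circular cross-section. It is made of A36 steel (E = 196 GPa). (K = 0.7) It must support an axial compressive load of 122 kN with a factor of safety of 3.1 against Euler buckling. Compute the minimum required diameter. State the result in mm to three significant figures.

Required P_cr = n·P = 3.1 × 122 = 378.2 kN
L_e = K·L = 0.7 × 1.45 = 1.015 m
Required I = P_cr·L_e²/(π²E) = 3.782×10^5 × 1.015² / (π² × 1.96×10^11) = 2.014×10^-7 m⁴
I_req = 2.014×10^5 mm⁴
Solid circle: I = πd⁴/64  ⇒  d = (64I/π)^(1/4) = (64×2.014×10^5/π)^(1/4) = 45.0 mm

d ≈ 45.0 mm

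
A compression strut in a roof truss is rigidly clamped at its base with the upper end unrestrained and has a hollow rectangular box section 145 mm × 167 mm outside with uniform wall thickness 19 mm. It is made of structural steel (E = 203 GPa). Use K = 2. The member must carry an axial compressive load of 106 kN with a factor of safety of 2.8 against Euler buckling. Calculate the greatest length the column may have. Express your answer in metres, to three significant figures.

L_max ≈ 7.03 m

Inner dimensions: h_i = 167 − 2×19 = 129.0 mm, b_i = 145 − 2×19 = 107.0 mm
Weak-axis I_min = (h_o·b_o³ − h_i·b_i³)/12 with b_o = 145, b_i = 107.0 mm (shorter outer/inner sides).
I_min = (167×145³ − 129.0×107.0³)/12 = 2.926×10^7 mm⁴
I = 2.926×10^-5 m⁴
Required critical load P_cr = n·P = 2.8 × 106 = 296.8 kN = 2.968×10^5 N
From P_cr = π²EI/(K·L)²:  L = (1/K)·√(π²EI/P_cr) = (1/2)·√(π²×2.03×10^11×2.926×10^-5/2.968×10^5)
L = 7.03 m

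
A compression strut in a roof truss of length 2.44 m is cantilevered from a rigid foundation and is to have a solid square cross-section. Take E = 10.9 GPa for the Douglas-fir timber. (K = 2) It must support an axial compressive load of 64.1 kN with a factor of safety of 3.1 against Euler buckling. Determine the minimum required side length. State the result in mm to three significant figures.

Required P_cr = n·P = 3.1 × 64.1 = 198.7 kN
L_e = K·L = 2 × 2.44 = 4.880 m
Required I = P_cr·L_e²/(π²E) = 1.987×10^5 × 4.880² / (π² × 1.09×10^10) = 4.399×10^-5 m⁴
I_req = 4.399×10^7 mm⁴
Solid square: I = a⁴/12  ⇒  a = (12I)^(1/4) = (12×4.399×10^7)^(1/4) = 152 mm

a ≈ 152 mm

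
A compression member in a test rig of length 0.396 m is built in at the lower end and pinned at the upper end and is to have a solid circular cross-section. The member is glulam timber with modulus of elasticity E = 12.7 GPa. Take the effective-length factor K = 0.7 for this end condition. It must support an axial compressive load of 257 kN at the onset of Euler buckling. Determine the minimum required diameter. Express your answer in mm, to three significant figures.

L_e = K·L = 0.7 × 0.396 = 0.2772 m
Required I = P_cr·L_e²/(π²E) = 2.570×10^5 × 0.2772² / (π² × 1.27×10^10) = 1.575×10^-7 m⁴
I_req = 1.575×10^5 mm⁴
Solid circle: I = πd⁴/64  ⇒  d = (64I/π)^(1/4) = (64×1.575×10^5/π)^(1/4) = 42.3 mm

d ≈ 42.3 mm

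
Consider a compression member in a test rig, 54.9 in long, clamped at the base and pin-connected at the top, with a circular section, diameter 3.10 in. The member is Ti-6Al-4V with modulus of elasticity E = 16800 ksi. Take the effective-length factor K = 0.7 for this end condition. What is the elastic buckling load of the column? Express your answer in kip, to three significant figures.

I = πd⁴/64 = π×3.10⁴/64 = 4.533 in⁴
Effective length L_e = K·L = 0.7 × 54.9 = 38.43 in
P_cr = π²EI / L_e² = π² × 16800×10³ × 4.533 / 38.43² = 5.090×10^5 lb

P_cr ≈ 509 kip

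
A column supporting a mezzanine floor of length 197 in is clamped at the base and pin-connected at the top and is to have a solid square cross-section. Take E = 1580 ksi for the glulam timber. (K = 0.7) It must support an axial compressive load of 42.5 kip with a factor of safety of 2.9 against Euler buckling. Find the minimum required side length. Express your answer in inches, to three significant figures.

Required P_cr = n·P = 2.9 × 42.5 = 123.2 kip
L_e = K·L = 0.7 × 197 = 137.9 in
Required I = P_cr·L_e²/(π²E) = 1.232×10^5 × 137.9² / (π² × 1.58×10^6) = 150.3 in⁴
Solid square: I = a⁴/12  ⇒  a = (12I)^(1/4) = (12×150.3)^(1/4) = 6.52 in

a ≈ 6.52 in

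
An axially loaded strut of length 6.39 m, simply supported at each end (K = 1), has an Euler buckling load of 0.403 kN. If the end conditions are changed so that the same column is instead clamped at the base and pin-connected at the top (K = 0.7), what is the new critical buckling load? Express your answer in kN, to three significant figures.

P_cr ∝ 1/K², so P_cr,new = P_cr,old × (K_old/K_new)² = 0.403 × (1/0.7)²
= 0.403 × 2.041 = 0.822 kN

P_cr ≈ 0.822 kN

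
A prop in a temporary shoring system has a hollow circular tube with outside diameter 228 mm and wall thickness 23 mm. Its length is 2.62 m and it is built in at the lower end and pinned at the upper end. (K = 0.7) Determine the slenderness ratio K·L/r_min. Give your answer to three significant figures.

Inner diameter d_i = 228 − 2×23 = 182.0 mm
I = π(d_o⁴ − d_i⁴)/64 = π(228⁴ − 182.0⁴)/64 = 7.879×10^7 mm⁴
A = 1.481×10^4 mm²;  r_min = √(I/A) = √(7.879×10^7/1.481×10^4) = 72.93 mm
L_e = K·L = 0.7 × 2.62 m = 1.834 m = 1834.0 mm
λ = L_e / r_min = 1834.0 / 72.93 = 25.1

λ ≈ 25.1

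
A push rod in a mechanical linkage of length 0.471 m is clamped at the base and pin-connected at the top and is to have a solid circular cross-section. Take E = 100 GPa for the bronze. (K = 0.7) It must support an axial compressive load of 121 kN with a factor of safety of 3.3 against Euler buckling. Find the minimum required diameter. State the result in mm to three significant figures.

Required P_cr = n·P = 3.3 × 121 = 399.3 kN
L_e = K·L = 0.7 × 0.471 = 0.3297 m
Required I = P_cr·L_e²/(π²E) = 3.993×10^5 × 0.3297² / (π² × 1.00×10^11) = 4.398×10^-8 m⁴
I_req = 4.398×10^4 mm⁴
Solid circle: I = πd⁴/64  ⇒  d = (64I/π)^(1/4) = (64×4.398×10^4/π)^(1/4) = 30.8 mm

d ≈ 30.8 mm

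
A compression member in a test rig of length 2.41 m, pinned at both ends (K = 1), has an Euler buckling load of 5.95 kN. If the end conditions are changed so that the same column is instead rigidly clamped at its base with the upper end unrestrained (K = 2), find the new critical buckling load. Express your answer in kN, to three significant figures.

P_cr ∝ 1/K², so P_cr,new = P_cr,old × (K_old/K_new)² = 5.95 × (1/2)²
= 5.95 × 0.2500 = 1.49 kN

P_cr ≈ 1.49 kN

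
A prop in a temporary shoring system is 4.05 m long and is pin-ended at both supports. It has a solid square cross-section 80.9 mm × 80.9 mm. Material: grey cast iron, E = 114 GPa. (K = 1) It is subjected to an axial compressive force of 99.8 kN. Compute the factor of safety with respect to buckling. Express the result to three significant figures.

n ≈ 2.45

I = a⁴/12 = 80.9⁴/12 = 3.570×10^6 mm⁴
I = 3.570×10^6 mm⁴ = 3.570×10^-6 m⁴
Effective length L_e = K·L = 1 × 4.05 = 4.050 m
P_cr = π²EI / L_e² = π² × 114×10⁹ × 3.570×10^-6 / 4.050² = 2.449×10^5 N
Factor of safety n = P_cr / P = 244.85 / 99.8 = 2.45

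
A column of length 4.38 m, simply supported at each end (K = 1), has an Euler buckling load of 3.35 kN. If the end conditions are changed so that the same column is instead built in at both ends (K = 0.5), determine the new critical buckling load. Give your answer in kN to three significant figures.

P_cr ≈ 13.4 kN

P_cr ∝ 1/K², so P_cr,new = P_cr,old × (K_old/K_new)² = 3.35 × (1/0.5)²
= 3.35 × 4.000 = 13.4 kN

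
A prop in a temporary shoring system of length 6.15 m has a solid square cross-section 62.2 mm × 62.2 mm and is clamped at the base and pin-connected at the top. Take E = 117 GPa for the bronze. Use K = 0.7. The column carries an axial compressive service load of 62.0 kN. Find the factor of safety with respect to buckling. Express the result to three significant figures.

n ≈ 1.25

I = a⁴/12 = 62.2⁴/12 = 1.247×10^6 mm⁴
I = 1.247×10^6 mm⁴ = 1.247×10^-6 m⁴
Effective length L_e = K·L = 0.7 × 6.15 = 4.305 m
P_cr = π²EI / L_e² = π² × 117×10⁹ × 1.247×10^-6 / 4.305² = 7.772×10^4 N
Factor of safety n = P_cr / P = 77.718 / 62.0 = 1.25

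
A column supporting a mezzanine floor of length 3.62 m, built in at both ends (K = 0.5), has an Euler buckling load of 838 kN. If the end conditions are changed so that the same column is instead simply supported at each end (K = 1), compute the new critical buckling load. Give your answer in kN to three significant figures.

P_cr ≈ 210 kN

P_cr ∝ 1/K², so P_cr,new = P_cr,old × (K_old/K_new)² = 838 × (0.5/1)²
= 838 × 0.2500 = 210 kN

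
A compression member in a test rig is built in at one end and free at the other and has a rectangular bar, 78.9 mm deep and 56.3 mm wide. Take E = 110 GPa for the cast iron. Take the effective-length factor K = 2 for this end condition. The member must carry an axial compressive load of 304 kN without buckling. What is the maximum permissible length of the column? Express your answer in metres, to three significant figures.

L_max ≈ 1.02 m

Buckling occurs about the weak axis: I_min = h·b³/12 with b = 56.3 mm (the shorter side).
I_min = 78.9×56.3³/12 = 1.173×10^6 mm⁴
I = 1.173×10^-6 m⁴
At the buckling limit P_cr = P = 3.040×10^5 N
From P_cr = π²EI/(K·L)²:  L = (1/K)·√(π²EI/P_cr) = (1/2)·√(π²×1.10×10^11×1.173×10^-6/3.040×10^5)
L = 1.02 m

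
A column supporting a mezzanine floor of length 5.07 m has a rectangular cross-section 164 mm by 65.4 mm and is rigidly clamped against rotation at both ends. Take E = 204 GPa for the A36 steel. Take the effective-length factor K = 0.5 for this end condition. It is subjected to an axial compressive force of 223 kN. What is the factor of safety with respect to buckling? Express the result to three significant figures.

Buckling occurs about the weak axis: I_min = h·b³/12 with b = 65.4 mm (the shorter side).
I_min = 164×65.4³/12 = 3.823×10^6 mm⁴
I = 3.823×10^6 mm⁴ = 3.823×10^-6 m⁴
Effective length L_e = K·L = 0.5 × 5.07 = 2.535 m
P_cr = π²EI / L_e² = π² × 204×10⁹ × 3.823×10^-6 / 2.535² = 1.198×10^6 N
Factor of safety n = P_cr / P = 1197.8 / 223 = 5.37

n ≈ 5.37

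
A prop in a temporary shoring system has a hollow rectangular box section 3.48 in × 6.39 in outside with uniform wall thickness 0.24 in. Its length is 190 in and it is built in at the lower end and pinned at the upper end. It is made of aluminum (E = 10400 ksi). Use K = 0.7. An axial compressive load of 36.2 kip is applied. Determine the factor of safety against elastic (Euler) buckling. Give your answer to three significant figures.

n ≈ 1.47

Inner dimensions: h_i = 6.39 − 2×0.24 = 5.910 in, b_i = 3.48 − 2×0.24 = 3.000 in
Weak-axis I_min = (h_o·b_o³ − h_i·b_i³)/12 with b_o = 3.48, b_i = 3.000 in (shorter outer/inner sides).
I_min = (6.39×3.48³ − 5.910×3.000³)/12 = 9.144 in⁴
Effective length L_e = K·L = 0.7 × 190 = 133.0 in
P_cr = π²EI / L_e² = π² × 10400×10³ × 9.144 / 133.0² = 5.306×10^4 lb
Factor of safety n = P_cr / P = 53.061 / 36.2 = 1.47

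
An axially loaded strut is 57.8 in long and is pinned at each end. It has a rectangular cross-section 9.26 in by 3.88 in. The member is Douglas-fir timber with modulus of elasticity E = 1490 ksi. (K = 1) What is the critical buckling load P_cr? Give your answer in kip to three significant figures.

P_cr ≈ 198 kip

Buckling occurs about the weak axis: I_min = h·b³/12 with b = 3.88 in (the shorter side).
I_min = 9.26×3.88³/12 = 45.07 in⁴
Effective length L_e = K·L = 1 × 57.8 = 57.80 in
P_cr = π²EI / L_e² = π² × 1490×10³ × 45.07 / 57.80² = 1.984×10^5 lb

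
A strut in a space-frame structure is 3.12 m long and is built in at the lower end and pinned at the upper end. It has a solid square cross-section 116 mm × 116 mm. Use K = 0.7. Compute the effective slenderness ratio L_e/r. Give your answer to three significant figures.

I = a⁴/12 = 116⁴/12 = 1.509×10^7 mm⁴
A = 1.346×10^4 mm²;  r_min = √(I/A) = √(1.509×10^7/1.346×10^4) = 33.49 mm
L_e = K·L = 0.7 × 3.12 m = 2.184 m = 2184.0 mm
λ = L_e / r_min = 2184.0 / 33.49 = 65.2

λ ≈ 65.2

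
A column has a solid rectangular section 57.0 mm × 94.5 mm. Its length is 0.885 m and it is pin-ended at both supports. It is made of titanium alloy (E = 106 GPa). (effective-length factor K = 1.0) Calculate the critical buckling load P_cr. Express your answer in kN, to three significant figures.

Buckling occurs about the weak axis: I_min = h·b³/12 with b = 57.0 mm (the shorter side).
I_min = 94.5×57.0³/12 = 1.458×10^6 mm⁴
I = 1.458×10^6 mm⁴ = 1.458×10^-6 m⁴
Effective length L_e = K·L = 1 × 0.885 = 0.8850 m
P_cr = π²EI / L_e² = π² × 106×10⁹ × 1.458×10^-6 / 0.8850² = 1.948×10^6 N

P_cr ≈ 1950 kN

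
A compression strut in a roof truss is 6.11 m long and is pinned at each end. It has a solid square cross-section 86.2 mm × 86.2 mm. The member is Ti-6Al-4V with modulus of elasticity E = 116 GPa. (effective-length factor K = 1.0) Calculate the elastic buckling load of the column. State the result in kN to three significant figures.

I = a⁴/12 = 86.2⁴/12 = 4.601×10^6 mm⁴
I = 4.601×10^6 mm⁴ = 4.601×10^-6 m⁴
Effective length L_e = K·L = 1 × 6.11 = 6.110 m
P_cr = π²EI / L_e² = π² × 116×10⁹ × 4.601×10^-6 / 6.110² = 1.411×10^5 N

P_cr ≈ 141 kN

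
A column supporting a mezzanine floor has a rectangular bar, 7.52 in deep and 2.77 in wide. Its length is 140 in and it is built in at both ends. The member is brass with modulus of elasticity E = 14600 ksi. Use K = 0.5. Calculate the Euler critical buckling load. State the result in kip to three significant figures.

Buckling occurs about the weak axis: I_min = h·b³/12 with b = 2.77 in (the shorter side).
I_min = 7.52×2.77³/12 = 13.32 in⁴
Effective length L_e = K·L = 0.5 × 140 = 70.00 in
P_cr = π²EI / L_e² = π² × 14600×10³ × 13.32 / 70.00² = 3.917×10^5 lb

P_cr ≈ 392 kip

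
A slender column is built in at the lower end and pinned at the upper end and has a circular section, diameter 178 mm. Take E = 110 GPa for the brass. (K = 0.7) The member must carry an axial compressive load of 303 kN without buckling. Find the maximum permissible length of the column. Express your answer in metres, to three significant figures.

I = πd⁴/64 = π×178⁴/64 = 4.928×10^7 mm⁴
I = 4.928×10^-5 m⁴
At the buckling limit P_cr = P = 3.030×10^5 N
From P_cr = π²EI/(K·L)²:  L = (1/K)·√(π²EI/P_cr) = (1/0.7)·√(π²×1.10×10^11×4.928×10^-5/3.030×10^5)
L = 19.0 m

L_max ≈ 19.0 m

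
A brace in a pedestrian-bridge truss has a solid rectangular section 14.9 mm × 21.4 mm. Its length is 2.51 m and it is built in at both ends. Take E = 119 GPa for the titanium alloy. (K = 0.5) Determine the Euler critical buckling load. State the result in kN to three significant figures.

P_cr ≈ 4.40 kN

Buckling occurs about the weak axis: I_min = h·b³/12 with b = 14.9 mm (the shorter side).
I_min = 21.4×14.9³/12 = 5.899×10^3 mm⁴
I = 5.899×10^3 mm⁴ = 5.899×10^-9 m⁴
Effective length L_e = K·L = 0.5 × 2.51 = 1.255 m
P_cr = π²EI / L_e² = π² × 119×10⁹ × 5.899×10^-9 / 1.255² = 4.399×10^3 N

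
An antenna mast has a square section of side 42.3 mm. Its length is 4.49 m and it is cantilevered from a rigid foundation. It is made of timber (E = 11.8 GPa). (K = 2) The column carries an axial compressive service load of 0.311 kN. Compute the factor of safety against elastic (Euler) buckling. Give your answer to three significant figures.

I = a⁴/12 = 42.3⁴/12 = 2.668×10^5 mm⁴
I = 2.668×10^5 mm⁴ = 2.668×10^-7 m⁴
Effective length L_e = K·L = 2 × 4.49 = 8.980 m
P_cr = π²EI / L_e² = π² × 11.8×10⁹ × 2.668×10^-7 / 8.980² = 385.3 N
Factor of safety n = P_cr / P = 0.38531 / 0.311 = 1.24

n ≈ 1.24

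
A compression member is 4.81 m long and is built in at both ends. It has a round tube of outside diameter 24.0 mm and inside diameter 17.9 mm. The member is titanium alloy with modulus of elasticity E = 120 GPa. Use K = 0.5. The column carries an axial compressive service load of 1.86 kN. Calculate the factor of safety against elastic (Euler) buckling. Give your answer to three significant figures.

d_o = 24.0 mm, d_i = 17.9 mm
I = π(d_o⁴ − d_i⁴)/64 = π(24.0⁴ − 17.90⁴)/64 = 1.125×10^4 mm⁴
I = 1.125×10^4 mm⁴ = 1.125×10^-8 m⁴
Effective length L_e = K·L = 0.5 × 4.81 = 2.405 m
P_cr = π²EI / L_e² = π² × 120×10⁹ × 1.125×10^-8 / 2.405² = 2.303×10^3 N
Factor of safety n = P_cr / P = 2.3029 / 1.86 = 1.24

n ≈ 1.24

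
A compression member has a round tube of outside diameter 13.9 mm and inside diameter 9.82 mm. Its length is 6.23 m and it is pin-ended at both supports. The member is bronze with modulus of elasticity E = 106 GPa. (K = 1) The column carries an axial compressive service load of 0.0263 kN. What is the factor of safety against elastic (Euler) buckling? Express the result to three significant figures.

n ≈ 1.41

d_o = 13.9 mm, d_i = 9.82 mm
I = π(d_o⁴ − d_i⁴)/64 = π(13.9⁴ − 9.820⁴)/64 = 1.376×10^3 mm⁴
I = 1.376×10^3 mm⁴ = 1.376×10^-9 m⁴
Effective length L_e = K·L = 1 × 6.23 = 6.230 m
P_cr = π²EI / L_e² = π² × 106×10⁹ × 1.376×10^-9 / 6.230² = 37.09 N
Factor of safety n = P_cr / P = 0.037088 / 0.0263 = 1.41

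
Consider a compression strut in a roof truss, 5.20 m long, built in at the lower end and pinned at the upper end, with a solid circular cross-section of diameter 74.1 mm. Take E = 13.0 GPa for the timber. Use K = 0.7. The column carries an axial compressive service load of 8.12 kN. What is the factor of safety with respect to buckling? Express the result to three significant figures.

n ≈ 1.76

I = πd⁴/64 = π×74.1⁴/64 = 1.480×10^6 mm⁴
I = 1.480×10^6 mm⁴ = 1.480×10^-6 m⁴
Effective length L_e = K·L = 0.7 × 5.20 = 3.640 m
P_cr = π²EI / L_e² = π² × 13.0×10⁹ × 1.480×10^-6 / 3.640² = 1.433×10^4 N
Factor of safety n = P_cr / P = 14.331 / 8.12 = 1.76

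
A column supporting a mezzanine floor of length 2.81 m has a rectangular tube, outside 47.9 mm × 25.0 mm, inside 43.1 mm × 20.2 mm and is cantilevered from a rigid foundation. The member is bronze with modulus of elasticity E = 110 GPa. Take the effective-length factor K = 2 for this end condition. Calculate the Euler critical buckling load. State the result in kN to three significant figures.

Weak-axis I_min = (h_o·b_o³ − h_i·b_i³)/12 with b_o = 25.0, b_i = 20.20 mm (shorter outer/inner sides).
I_min = (47.9×25.0³ − 43.10×20.20³)/12 = 3.277×10^4 mm⁴
I = 3.277×10^4 mm⁴ = 3.277×10^-8 m⁴
Effective length L_e = K·L = 2 × 2.81 = 5.620 m
P_cr = π²EI / L_e² = π² × 110×10⁹ × 3.277×10^-8 / 5.620² = 1.126×10^3 N

P_cr ≈ 1.13 kN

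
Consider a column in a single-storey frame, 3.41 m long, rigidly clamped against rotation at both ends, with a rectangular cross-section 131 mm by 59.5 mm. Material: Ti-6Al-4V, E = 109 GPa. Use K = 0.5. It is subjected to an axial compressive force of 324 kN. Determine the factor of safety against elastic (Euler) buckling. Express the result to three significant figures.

Buckling occurs about the weak axis: I_min = h·b³/12 with b = 59.5 mm (the shorter side).
I_min = 131×59.5³/12 = 2.300×10^6 mm⁴
I = 2.300×10^6 mm⁴ = 2.300×10^-6 m⁴
Effective length L_e = K·L = 0.5 × 3.41 = 1.705 m
P_cr = π²EI / L_e² = π² × 109×10⁹ × 2.300×10^-6 / 1.705² = 8.510×10^5 N
Factor of safety n = P_cr / P = 850.98 / 324 = 2.63

n ≈ 2.63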